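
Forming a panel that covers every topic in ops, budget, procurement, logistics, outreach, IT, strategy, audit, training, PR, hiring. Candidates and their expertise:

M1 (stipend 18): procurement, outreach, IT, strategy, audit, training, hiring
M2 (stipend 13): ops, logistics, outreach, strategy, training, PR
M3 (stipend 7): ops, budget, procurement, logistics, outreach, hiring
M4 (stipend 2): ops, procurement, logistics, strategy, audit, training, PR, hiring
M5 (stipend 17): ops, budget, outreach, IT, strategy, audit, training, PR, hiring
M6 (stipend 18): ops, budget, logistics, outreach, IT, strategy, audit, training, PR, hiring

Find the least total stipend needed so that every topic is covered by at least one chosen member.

M4, M5 cover every topic at stipend 2 + 17 = 19.
Any cover uses at least 2 members; among all covering selections none totals below 19.
Greedy by coverage-per-stipend would pick M4, M3, M5 for 26 — worse than the optimum 19.

19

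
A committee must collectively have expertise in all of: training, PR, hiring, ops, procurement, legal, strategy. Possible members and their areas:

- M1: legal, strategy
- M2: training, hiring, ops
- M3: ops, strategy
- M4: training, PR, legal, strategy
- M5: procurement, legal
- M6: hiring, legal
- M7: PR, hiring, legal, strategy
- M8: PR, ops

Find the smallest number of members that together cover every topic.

M2, M4, M5 together cover {training, PR, hiring, ops, procurement, legal, strategy} — every topic.
No 2 of the 8 members cover everything (all 28 pairs fall short), so 3 is minimum.

3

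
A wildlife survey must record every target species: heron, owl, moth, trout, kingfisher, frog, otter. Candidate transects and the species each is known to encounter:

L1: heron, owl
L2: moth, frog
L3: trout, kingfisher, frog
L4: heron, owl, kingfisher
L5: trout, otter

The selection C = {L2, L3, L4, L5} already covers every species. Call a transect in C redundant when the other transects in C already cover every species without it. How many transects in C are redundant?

1

Drop L2: moth uncovered — not redundant.
Drop L3: the rest still cover every species — redundant.
Drop L4: heron, owl uncovered — not redundant.
Drop L5: otter uncovered — not redundant.
1 redundant: L3.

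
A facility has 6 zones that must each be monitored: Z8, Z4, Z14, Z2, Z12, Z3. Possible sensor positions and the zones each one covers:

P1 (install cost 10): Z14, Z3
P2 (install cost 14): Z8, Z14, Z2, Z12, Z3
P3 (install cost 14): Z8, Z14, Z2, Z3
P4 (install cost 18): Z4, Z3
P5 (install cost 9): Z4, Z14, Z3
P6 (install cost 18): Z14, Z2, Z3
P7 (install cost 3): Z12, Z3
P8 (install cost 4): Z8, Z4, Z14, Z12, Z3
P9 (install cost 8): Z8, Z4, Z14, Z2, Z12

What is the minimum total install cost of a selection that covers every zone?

11

P7, P9 cover every zone at install cost 3 + 8 = 11.
Any cover uses at least 2 sensor positions; among all covering selections none totals below 11.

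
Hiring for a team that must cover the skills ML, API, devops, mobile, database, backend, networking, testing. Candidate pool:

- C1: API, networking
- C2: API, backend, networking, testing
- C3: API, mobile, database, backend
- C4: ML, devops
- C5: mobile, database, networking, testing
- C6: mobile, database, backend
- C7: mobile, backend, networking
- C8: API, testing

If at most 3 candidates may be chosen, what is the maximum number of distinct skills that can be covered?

Choosing C2, C3, C4 covers {ML, API, devops, mobile, database, backend, networking, testing} — 8 skills.
That is all 8 skills.

8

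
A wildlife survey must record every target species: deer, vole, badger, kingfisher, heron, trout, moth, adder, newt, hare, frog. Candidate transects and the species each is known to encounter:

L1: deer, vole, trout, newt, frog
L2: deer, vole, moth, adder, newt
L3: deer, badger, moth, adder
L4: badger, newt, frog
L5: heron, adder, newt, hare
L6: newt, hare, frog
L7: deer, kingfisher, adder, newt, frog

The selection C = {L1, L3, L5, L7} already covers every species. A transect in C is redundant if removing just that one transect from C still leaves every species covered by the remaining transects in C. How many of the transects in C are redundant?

Drop L1: vole, trout uncovered — not redundant.
Drop L3: badger, moth uncovered — not redundant.
Drop L5: heron, hare uncovered — not redundant.
Drop L7: kingfisher uncovered — not redundant.
None of the transects in C is redundant.

0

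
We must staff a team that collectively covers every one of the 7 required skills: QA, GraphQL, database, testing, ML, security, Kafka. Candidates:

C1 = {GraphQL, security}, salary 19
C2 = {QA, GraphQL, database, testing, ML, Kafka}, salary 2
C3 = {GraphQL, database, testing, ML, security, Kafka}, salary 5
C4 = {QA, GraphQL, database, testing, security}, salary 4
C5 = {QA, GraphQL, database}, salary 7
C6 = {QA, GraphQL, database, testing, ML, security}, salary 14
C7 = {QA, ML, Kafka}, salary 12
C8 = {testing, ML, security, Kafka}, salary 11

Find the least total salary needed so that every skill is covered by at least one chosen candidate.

C2, C4 cover every skill at salary 2 + 4 = 6.
Any cover uses at least 2 candidates; among all covering selections none totals below 6.

6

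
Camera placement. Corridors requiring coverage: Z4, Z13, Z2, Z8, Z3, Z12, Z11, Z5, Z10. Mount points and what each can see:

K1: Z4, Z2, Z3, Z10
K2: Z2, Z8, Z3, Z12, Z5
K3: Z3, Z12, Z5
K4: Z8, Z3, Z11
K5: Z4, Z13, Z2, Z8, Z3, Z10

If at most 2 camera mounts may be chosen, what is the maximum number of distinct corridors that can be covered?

Choosing K2, K5 covers {Z4, Z13, Z2, Z8, Z3, Z12, Z5, Z10} — 8 corridors.
No choice of 2 camera mounts does better; here Z11 is left uncovered.

8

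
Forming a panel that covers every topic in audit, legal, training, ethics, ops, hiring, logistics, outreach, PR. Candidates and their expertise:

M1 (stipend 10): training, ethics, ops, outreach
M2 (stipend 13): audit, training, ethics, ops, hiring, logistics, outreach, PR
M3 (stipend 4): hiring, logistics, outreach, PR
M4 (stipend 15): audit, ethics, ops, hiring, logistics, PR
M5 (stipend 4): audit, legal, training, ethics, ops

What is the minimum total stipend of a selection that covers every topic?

M3, M5 cover every topic at stipend 4 + 4 = 8.
Any cover uses at least 2 members; among all covering selections none totals below 8.

8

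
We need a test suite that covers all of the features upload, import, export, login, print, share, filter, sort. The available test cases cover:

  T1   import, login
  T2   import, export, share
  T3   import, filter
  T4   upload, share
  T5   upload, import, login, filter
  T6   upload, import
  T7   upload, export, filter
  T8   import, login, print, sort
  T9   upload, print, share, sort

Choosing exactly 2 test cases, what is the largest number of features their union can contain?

Choosing T5, T9 covers {upload, import, login, print, share, filter, sort} — 7 features.
No choice of 2 test cases does better; here export is left uncovered.

7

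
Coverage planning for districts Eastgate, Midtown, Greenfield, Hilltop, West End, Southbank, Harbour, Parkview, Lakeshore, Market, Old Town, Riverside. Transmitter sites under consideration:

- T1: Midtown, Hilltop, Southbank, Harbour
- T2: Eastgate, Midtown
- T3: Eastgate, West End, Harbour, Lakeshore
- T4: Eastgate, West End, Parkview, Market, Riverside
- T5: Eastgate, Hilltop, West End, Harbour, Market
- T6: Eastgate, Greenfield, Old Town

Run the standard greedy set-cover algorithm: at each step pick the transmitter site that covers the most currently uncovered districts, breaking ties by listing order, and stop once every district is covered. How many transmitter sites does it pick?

Pick 1: T4 covers 5 new districts (Eastgate, West End, Parkview, Market, Riverside).
Pick 2: T1 covers 4 new districts (Midtown, Hilltop, Southbank, Harbour).
Pick 3: T6 covers 2 new districts (Greenfield, Old Town).
Pick 4: T3 covers 1 new districts (Lakeshore).
Greedy uses 4 transmitter sites.

4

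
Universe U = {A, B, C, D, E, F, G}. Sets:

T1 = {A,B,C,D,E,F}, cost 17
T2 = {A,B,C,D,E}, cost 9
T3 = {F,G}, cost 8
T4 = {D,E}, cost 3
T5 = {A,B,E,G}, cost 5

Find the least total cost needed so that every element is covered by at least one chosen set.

T2, T3 cover every element at cost 9 + 8 = 17.
Any cover uses at least 2 sets; among all covering selections none totals below 17.

17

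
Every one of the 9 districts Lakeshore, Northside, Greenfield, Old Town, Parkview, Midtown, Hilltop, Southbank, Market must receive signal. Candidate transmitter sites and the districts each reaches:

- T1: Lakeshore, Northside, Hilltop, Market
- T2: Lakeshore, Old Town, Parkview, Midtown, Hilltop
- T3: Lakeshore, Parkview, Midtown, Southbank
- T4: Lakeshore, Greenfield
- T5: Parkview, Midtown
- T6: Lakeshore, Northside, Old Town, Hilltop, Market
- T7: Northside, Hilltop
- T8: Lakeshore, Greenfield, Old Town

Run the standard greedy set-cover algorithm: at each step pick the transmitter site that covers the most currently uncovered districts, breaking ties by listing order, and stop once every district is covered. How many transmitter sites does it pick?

4

Pick 1: T2 covers 5 new districts (Lakeshore, Old Town, Parkview, Midtown, Hilltop).
Pick 2: T1 covers 2 new districts (Northside, Market).
Pick 3: T3 covers 1 new districts (Southbank).
Pick 4: T4 covers 1 new districts (Greenfield).
Greedy uses 4 transmitter sites. (The true minimum is 3.)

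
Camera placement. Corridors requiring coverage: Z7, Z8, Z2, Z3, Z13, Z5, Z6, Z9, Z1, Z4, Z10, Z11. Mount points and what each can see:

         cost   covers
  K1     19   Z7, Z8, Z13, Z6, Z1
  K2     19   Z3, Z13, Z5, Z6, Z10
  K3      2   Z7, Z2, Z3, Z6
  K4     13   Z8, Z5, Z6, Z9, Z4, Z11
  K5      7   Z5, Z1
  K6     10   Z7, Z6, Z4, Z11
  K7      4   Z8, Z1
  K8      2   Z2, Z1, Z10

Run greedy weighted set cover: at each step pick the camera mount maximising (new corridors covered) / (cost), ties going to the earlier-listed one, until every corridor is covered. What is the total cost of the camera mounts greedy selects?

Pick 1: K3 adds 4 new (Z7, Z2, Z3, Z6) at cost 2 (ratio 4/2).
Pick 2: K8 adds 2 new (Z1, Z10) at cost 2 (ratio 2/2).
Pick 3: K4 adds 5 new (Z8, Z5, Z9, Z4, Z11) at cost 13 (ratio 5/13).
Pick 4: K1 adds 1 new (Z13) at cost 19 (ratio 1/19).
Greedy total cost: 2 + 2 + 13 + 19 = 36.

36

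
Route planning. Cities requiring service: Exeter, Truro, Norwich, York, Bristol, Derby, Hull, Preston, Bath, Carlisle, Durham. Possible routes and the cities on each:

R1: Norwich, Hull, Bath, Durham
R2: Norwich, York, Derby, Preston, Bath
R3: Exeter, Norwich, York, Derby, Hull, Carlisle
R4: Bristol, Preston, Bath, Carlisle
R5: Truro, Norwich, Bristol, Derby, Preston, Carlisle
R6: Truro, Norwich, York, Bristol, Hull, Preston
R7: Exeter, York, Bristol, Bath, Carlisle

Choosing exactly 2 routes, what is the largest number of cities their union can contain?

Choosing R1, R5 covers {Truro, Norwich, Bristol, Derby, Hull, Preston, Bath, Carlisle, Durham} — 9 cities.
No choice of 2 routes does better; here Exeter, York are left uncovered.

9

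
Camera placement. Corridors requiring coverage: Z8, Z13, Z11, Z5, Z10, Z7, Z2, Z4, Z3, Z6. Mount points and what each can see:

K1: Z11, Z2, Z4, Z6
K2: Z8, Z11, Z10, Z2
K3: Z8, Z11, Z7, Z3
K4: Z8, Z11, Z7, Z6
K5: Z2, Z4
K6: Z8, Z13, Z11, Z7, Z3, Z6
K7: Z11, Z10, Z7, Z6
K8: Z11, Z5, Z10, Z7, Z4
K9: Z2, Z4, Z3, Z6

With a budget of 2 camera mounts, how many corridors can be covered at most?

9

Choosing K6, K8 covers {Z8, Z13, Z11, Z5, Z10, Z7, Z4, Z3, Z6} — 9 corridors.
No choice of 2 camera mounts does better; here Z2 is left uncovered.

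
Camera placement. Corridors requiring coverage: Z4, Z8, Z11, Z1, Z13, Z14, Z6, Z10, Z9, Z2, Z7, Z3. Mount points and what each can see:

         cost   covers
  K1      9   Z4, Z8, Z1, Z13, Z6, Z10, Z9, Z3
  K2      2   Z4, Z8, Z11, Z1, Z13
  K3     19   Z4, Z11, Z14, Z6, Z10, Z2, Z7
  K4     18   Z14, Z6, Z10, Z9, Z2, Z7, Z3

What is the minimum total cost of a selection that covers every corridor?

20

K2, K4 cover every corridor at cost 2 + 18 = 20.
Any cover uses at least 2 camera mounts; among all covering selections none totals below 20.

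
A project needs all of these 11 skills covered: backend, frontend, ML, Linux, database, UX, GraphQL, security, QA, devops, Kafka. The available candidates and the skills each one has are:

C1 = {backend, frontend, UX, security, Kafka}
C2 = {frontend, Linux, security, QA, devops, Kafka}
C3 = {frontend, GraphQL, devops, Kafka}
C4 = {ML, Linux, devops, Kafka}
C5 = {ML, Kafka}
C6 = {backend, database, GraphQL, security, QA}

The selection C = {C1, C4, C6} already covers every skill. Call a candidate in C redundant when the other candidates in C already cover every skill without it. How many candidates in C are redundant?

0

Drop C1: frontend, UX uncovered — not redundant.
Drop C4: ML, Linux, devops uncovered — not redundant.
Drop C6: database, GraphQL, QA uncovered — not redundant.
None of the candidates in C is redundant.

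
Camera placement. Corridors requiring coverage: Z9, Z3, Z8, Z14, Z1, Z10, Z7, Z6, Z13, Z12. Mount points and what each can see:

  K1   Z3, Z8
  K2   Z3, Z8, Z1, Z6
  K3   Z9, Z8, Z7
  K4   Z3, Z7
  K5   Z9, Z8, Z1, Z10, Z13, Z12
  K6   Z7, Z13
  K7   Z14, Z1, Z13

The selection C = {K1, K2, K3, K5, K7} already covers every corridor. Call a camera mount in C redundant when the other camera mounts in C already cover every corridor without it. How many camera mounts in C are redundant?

1

Drop K1: the rest still cover every corridor — redundant.
Drop K2: Z6 uncovered — not redundant.
Drop K3: Z7 uncovered — not redundant.
Drop K5: Z10, Z12 uncovered — not redundant.
Drop K7: Z14 uncovered — not redundant.
1 redundant: K1.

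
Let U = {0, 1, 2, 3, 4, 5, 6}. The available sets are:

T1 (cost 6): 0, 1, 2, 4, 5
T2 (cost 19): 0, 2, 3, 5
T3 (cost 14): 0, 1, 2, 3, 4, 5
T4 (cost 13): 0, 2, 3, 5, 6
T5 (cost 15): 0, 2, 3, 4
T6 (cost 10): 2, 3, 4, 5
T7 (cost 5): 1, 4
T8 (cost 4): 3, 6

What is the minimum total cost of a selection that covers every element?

T1, T8 cover every element at cost 6 + 4 = 10.
Any cover uses at least 2 sets; among all covering selections none totals below 10.

10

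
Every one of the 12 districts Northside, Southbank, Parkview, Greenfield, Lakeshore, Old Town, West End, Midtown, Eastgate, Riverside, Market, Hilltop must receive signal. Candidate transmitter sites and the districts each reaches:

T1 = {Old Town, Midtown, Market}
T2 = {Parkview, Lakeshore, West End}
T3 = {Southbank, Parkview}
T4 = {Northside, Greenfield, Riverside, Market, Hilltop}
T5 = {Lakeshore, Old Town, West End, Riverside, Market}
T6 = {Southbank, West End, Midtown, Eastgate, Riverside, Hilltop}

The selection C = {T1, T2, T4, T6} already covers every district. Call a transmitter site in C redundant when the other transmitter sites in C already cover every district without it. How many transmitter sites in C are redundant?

Drop T1: Old Town uncovered — not redundant.
Drop T2: Parkview, Lakeshore uncovered — not redundant.
Drop T4: Northside, Greenfield uncovered — not redundant.
Drop T6: Southbank, Eastgate uncovered — not redundant.
None of the transmitter sites in C is redundant.

0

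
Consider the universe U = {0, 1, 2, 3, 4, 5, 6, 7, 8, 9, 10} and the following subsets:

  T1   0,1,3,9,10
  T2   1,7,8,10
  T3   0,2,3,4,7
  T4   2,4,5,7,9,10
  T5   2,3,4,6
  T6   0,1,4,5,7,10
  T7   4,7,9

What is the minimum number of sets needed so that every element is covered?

T1, T2, T4, T5 together cover {0, 1, 2, 3, 4, 5, 6, 7, 8, 9, 10} — every element.
No 3 of the 7 sets cover everything (all 35 triples fall short), so 4 is minimum.

4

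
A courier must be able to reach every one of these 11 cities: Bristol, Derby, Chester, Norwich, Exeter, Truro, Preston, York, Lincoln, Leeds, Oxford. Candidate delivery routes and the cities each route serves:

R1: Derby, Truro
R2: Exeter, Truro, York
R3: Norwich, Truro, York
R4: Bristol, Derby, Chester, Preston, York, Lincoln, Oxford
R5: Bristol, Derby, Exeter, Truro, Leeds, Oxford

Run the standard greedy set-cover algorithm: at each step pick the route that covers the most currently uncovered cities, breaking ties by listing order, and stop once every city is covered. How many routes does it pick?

Pick 1: R4 covers 7 new cities (Bristol, Derby, Chester, Preston, York, Lincoln, Oxford).
Pick 2: R5 covers 3 new cities (Exeter, Truro, Leeds).
Pick 3: R3 covers 1 new cities (Norwich).
Greedy uses 3 routes.

3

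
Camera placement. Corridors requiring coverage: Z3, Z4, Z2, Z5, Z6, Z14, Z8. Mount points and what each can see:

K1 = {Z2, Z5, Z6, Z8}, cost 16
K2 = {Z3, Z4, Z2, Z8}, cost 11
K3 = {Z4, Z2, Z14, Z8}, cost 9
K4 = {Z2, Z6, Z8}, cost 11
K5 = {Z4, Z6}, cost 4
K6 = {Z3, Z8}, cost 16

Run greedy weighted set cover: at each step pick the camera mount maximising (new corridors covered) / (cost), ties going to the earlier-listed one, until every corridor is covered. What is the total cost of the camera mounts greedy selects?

Pick 1: K5 adds 2 new (Z4, Z6) at cost 4 (ratio 2/4).
Pick 2: K3 adds 3 new (Z2, Z14, Z8) at cost 9 (ratio 3/9).
Pick 3: K2 adds 1 new (Z3) at cost 11 (ratio 1/11).
Pick 4: K1 adds 1 new (Z5) at cost 16 (ratio 1/16).
Greedy total cost: 4 + 9 + 11 + 16 = 40. (The true optimum is 36, so greedy overshoots here.)

40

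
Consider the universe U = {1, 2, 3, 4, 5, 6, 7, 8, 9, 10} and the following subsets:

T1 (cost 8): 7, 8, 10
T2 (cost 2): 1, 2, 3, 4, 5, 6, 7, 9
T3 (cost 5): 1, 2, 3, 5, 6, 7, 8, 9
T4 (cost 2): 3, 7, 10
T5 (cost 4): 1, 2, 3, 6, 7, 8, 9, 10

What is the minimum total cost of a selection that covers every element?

T2, T5 cover every element at cost 2 + 4 = 6.
Any cover uses at least 2 sets; among all covering selections none totals below 6.
Greedy by coverage-per-cost would pick T2, T4, T5 for 8 — worse than the optimum 6.

6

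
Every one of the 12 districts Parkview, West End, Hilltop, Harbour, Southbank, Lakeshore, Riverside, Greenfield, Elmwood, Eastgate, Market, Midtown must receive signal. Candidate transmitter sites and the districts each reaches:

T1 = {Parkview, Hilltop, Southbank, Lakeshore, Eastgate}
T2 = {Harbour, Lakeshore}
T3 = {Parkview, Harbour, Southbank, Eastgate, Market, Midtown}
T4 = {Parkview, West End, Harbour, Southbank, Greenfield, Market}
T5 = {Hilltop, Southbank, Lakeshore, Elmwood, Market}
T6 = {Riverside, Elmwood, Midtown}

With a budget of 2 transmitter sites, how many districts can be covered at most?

9

Choosing T1, T4 covers {Parkview, West End, Hilltop, Harbour, Southbank, Lakeshore, Greenfield, Eastgate, Market} — 9 districts.
No choice of 2 transmitter sites does better; here Riverside, Elmwood, Midtown are left uncovered.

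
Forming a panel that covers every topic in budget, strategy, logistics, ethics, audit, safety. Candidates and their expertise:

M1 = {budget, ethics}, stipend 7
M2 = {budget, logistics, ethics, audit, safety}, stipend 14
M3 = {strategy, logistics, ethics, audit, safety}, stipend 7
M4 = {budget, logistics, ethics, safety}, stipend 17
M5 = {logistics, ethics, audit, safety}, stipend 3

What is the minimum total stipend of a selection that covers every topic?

M1, M3 cover every topic at stipend 7 + 7 = 14.
Any cover uses at least 2 members; among all covering selections none totals below 14.
Greedy by coverage-per-stipend would pick M5, M1, M3 for 17 — worse than the optimum 14.

14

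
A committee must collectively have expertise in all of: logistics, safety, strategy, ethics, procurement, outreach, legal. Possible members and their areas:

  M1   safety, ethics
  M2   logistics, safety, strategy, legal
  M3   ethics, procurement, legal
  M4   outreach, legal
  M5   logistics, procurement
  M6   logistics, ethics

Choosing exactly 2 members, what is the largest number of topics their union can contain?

Choosing M2, M3 covers {logistics, safety, strategy, ethics, procurement, legal} — 6 topics.
No choice of 2 members does better; here outreach is left uncovered.

6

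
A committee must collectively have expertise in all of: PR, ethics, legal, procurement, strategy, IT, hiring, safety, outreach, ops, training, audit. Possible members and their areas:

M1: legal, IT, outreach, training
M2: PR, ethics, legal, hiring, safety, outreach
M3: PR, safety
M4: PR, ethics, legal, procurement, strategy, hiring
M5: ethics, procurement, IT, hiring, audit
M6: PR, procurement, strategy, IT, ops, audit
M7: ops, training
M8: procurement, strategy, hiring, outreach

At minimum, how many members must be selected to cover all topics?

M1, M2, M6 together cover {PR, ethics, legal, procurement, strategy, IT, hiring, safety, outreach, ops, training, audit} — every topic.
No 2 of the 8 members cover everything (all 28 pairs fall short), so 3 is minimum.

3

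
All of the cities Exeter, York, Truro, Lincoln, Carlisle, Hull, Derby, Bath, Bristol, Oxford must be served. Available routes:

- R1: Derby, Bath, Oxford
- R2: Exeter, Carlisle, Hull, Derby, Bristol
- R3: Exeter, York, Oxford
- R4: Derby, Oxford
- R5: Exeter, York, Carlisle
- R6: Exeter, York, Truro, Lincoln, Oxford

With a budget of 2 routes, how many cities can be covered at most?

9

Choosing R2, R6 covers {Exeter, York, Truro, Lincoln, Carlisle, Hull, Derby, Bristol, Oxford} — 9 cities.
No choice of 2 routes does better; here Bath is left uncovered.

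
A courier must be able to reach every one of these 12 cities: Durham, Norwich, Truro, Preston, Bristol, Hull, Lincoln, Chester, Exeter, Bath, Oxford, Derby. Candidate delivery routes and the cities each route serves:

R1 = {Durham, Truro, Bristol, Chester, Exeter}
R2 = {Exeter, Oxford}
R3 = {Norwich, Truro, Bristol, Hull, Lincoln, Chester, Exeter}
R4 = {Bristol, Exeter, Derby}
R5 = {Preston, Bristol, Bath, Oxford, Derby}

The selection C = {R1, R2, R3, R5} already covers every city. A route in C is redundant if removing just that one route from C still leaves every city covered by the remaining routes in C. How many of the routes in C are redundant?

1

Drop R1: Durham uncovered — not redundant.
Drop R2: the rest still cover every city — redundant.
Drop R3: Norwich, Hull, Lincoln uncovered — not redundant.
Drop R5: Preston, Bath, Derby uncovered — not redundant.
1 redundant: R2.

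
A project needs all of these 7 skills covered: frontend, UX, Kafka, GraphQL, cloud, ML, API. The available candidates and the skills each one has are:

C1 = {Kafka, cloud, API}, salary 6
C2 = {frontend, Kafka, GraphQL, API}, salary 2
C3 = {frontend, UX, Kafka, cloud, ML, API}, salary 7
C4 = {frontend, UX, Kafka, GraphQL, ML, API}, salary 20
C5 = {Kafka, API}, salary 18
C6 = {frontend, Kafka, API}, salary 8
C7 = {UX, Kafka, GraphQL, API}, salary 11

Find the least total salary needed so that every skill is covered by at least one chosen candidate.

C2, C3 cover every skill at salary 2 + 7 = 9.
Any cover uses at least 2 candidates; among all covering selections none totals below 9.

9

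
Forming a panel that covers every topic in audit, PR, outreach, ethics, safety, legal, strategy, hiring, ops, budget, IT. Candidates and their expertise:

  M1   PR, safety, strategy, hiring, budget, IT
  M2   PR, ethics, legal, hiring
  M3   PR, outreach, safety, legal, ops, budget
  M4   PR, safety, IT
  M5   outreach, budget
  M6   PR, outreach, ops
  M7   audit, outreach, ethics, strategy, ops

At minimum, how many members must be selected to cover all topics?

M1, M2, M7 together cover {audit, PR, outreach, ethics, safety, legal, strategy, hiring, ops, budget, IT} — every topic.
No 2 of the 7 members cover everything (all 21 pairs fall short), so 3 is minimum.

3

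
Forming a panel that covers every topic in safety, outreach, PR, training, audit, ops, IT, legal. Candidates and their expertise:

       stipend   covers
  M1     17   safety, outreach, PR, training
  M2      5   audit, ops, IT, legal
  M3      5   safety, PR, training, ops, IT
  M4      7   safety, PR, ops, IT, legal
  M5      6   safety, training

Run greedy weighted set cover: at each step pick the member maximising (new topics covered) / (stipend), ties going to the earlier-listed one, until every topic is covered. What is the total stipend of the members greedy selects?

Pick 1: M3 adds 5 new (safety, PR, training, ops, IT) at stipend 5 (ratio 5/5).
Pick 2: M2 adds 2 new (audit, legal) at stipend 5 (ratio 2/5).
Pick 3: M1 adds 1 new (outreach) at stipend 17 (ratio 1/17).
Greedy total stipend: 5 + 5 + 17 = 27. (The true optimum is 22, so greedy overshoots here.)

27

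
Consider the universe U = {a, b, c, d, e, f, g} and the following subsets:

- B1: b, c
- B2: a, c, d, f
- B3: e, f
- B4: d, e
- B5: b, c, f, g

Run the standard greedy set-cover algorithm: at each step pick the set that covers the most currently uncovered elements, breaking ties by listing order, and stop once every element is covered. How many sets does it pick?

Pick 1: B2 covers 4 new elements (a, c, d, f).
Pick 2: B5 covers 2 new elements (b, g).
Pick 3: B3 covers 1 new elements (e).
Greedy uses 3 sets.

3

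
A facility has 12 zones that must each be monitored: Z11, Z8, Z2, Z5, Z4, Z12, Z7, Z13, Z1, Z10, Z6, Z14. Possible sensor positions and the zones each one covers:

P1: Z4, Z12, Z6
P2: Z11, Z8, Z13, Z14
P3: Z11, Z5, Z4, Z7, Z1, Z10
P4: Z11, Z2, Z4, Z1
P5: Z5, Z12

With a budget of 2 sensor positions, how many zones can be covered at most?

Choosing P2, P3 covers {Z11, Z8, Z5, Z4, Z7, Z13, Z1, Z10, Z14} — 9 zones.
No choice of 2 sensor positions does better; here Z2, Z12, Z6 are left uncovered.

9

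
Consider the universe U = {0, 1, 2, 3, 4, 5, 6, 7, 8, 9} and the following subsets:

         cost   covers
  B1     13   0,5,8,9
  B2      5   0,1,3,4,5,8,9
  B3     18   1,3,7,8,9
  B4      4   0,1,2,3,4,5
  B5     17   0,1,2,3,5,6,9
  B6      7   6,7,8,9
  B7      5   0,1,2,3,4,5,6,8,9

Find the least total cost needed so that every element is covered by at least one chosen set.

11

B4, B6 cover every element at cost 4 + 7 = 11.
Any cover uses at least 2 sets; among all covering selections none totals below 11.
Greedy by coverage-per-cost would pick B7, B6 for 12 — worse than the optimum 11.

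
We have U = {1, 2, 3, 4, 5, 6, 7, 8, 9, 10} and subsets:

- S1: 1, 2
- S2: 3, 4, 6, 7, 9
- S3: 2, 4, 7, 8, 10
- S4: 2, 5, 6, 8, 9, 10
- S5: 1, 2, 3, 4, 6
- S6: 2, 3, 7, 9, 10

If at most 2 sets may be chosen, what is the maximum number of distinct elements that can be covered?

9

Choosing S2, S4 covers {2, 3, 4, 5, 6, 7, 8, 9, 10} — 9 elements.
No choice of 2 sets does better; here 1 is left uncovered.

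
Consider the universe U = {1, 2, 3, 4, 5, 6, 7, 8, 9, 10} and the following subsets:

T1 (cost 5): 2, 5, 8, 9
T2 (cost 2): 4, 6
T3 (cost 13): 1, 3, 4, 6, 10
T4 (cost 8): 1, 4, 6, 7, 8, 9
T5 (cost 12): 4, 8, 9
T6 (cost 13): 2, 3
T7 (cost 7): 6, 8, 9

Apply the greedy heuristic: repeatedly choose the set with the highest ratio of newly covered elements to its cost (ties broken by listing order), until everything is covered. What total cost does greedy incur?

Pick 1: T2 adds 2 new (4, 6) at cost 2 (ratio 2/2).
Pick 2: T1 adds 4 new (2, 5, 8, 9) at cost 5 (ratio 4/5).
Pick 3: T4 adds 2 new (1, 7) at cost 8 (ratio 2/8).
Pick 4: T3 adds 2 new (3, 10) at cost 13 (ratio 2/13).
Greedy total cost: 2 + 5 + 8 + 13 = 28. (The true optimum is 26, so greedy overshoots here.)

28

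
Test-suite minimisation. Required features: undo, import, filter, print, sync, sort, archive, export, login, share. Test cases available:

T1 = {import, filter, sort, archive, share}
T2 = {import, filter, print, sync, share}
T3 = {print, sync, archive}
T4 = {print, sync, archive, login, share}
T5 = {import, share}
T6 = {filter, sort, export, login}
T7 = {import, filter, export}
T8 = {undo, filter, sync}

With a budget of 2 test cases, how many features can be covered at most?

Choosing T1, T4 covers {import, filter, print, sync, sort, archive, login, share} — 8 features.
No choice of 2 test cases does better; here undo, export are left uncovered.

8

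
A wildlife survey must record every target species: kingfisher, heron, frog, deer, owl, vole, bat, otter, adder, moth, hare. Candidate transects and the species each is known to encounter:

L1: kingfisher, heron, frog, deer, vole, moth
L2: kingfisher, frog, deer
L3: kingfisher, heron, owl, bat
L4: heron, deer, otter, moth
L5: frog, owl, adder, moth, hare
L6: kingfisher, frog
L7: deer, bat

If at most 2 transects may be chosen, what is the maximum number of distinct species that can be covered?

Choosing L1, L5 covers {kingfisher, heron, frog, deer, owl, vole, adder, moth, hare} — 9 species.
No choice of 2 transects does better; here bat, otter are left uncovered.

9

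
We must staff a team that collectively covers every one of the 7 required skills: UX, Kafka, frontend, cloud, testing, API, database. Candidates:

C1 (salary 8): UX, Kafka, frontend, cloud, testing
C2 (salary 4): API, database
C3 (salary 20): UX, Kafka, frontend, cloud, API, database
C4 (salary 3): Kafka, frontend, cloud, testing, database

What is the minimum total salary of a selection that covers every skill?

C1, C2 cover every skill at salary 8 + 4 = 12.
Any cover uses at least 2 candidates; among all covering selections none totals below 12.

12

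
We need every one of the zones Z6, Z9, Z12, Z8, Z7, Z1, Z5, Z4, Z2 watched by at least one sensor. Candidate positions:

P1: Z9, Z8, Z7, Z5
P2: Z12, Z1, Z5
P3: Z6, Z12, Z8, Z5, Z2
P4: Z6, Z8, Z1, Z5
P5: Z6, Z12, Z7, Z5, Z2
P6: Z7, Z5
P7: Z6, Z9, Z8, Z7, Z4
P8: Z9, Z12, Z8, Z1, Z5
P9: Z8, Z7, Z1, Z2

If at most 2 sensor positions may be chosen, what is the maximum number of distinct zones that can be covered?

8

Choosing P2, P7 covers {Z6, Z9, Z12, Z8, Z7, Z1, Z5, Z4} — 8 zones.
No choice of 2 sensor positions does better; here Z2 is left uncovered.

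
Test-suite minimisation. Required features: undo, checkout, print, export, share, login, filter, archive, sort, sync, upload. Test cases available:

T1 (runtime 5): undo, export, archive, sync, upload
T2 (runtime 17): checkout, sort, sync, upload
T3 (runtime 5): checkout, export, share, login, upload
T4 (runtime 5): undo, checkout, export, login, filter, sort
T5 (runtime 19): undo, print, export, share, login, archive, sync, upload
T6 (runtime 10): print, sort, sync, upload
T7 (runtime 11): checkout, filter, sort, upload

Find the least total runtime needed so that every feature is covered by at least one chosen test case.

T4, T5 cover every feature at runtime 5 + 19 = 24.
Any cover uses at least 2 test cases; among all covering selections none totals below 24.
Greedy by coverage-per-runtime would pick T4, T1, T3, T6 for 25 — worse than the optimum 24.

24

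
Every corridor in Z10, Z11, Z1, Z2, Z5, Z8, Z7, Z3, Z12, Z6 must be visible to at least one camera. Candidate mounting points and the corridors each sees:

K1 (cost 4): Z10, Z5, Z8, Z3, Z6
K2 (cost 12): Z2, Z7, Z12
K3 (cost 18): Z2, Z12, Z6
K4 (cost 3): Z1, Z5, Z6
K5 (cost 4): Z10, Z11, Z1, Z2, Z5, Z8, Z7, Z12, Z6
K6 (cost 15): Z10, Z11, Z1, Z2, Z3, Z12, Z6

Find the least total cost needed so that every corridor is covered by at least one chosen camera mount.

8

K1, K5 cover every corridor at cost 4 + 4 = 8.
Any cover uses at least 2 camera mounts; among all covering selections none totals below 8.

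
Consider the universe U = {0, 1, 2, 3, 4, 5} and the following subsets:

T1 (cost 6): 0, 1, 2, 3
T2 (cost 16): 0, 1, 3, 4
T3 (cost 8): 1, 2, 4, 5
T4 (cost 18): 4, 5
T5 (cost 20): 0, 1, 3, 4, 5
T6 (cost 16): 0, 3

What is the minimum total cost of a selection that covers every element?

14

T1, T3 cover every element at cost 6 + 8 = 14.
Any cover uses at least 2 sets; among all covering selections none totals below 14.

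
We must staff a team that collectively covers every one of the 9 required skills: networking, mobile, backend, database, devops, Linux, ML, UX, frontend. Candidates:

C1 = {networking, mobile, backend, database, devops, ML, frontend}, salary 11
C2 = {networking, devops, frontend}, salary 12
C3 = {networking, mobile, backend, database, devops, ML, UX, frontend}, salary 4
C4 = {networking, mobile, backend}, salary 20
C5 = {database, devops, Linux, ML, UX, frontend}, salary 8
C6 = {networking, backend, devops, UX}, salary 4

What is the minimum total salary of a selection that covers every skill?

C3, C5 cover every skill at salary 4 + 8 = 12.
Any cover uses at least 2 candidates; among all covering selections none totals below 12.

12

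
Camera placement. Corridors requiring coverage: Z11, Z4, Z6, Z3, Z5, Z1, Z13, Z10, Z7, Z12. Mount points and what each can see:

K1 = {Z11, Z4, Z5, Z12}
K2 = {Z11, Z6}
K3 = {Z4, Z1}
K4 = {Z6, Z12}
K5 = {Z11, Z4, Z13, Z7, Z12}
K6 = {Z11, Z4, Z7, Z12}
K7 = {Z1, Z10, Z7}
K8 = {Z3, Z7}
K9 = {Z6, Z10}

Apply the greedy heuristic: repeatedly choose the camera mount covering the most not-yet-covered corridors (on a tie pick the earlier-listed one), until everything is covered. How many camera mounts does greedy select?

5

Pick 1: K5 covers 5 new corridors (Z11, Z4, Z13, Z7, Z12).
Pick 2: K7 covers 2 new corridors (Z1, Z10).
Pick 3: K1 covers 1 new corridors (Z5).
Pick 4: K2 covers 1 new corridors (Z6).
Pick 5: K8 covers 1 new corridors (Z3).
Greedy uses 5 camera mounts.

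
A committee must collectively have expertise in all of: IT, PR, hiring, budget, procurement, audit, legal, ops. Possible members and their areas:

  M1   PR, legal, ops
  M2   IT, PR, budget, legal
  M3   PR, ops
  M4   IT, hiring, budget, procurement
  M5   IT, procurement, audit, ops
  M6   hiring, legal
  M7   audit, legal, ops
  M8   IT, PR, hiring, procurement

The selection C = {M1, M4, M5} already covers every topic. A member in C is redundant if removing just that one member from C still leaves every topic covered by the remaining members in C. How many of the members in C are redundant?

0

Drop M1: PR, legal uncovered — not redundant.
Drop M4: hiring, budget uncovered — not redundant.
Drop M5: audit uncovered — not redundant.
None of the members in C is redundant.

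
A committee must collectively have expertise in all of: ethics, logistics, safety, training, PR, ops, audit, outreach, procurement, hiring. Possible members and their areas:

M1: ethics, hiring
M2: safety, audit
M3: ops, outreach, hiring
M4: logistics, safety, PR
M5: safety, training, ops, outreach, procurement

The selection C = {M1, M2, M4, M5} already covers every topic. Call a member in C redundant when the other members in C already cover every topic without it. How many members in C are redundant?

0

Drop M1: ethics, hiring uncovered — not redundant.
Drop M2: audit uncovered — not redundant.
Drop M4: logistics, PR uncovered — not redundant.
Drop M5: training, ops, outreach, procurement uncovered — not redundant.
None of the members in C is redundant.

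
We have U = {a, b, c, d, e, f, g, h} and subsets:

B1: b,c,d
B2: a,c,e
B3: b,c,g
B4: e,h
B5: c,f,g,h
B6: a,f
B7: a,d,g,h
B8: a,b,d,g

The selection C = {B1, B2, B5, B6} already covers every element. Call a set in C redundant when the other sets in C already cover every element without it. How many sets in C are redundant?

Drop B1: b, d uncovered — not redundant.
Drop B2: e uncovered — not redundant.
Drop B5: g, h uncovered — not redundant.
Drop B6: the rest still cover every element — redundant.
1 redundant: B6.

1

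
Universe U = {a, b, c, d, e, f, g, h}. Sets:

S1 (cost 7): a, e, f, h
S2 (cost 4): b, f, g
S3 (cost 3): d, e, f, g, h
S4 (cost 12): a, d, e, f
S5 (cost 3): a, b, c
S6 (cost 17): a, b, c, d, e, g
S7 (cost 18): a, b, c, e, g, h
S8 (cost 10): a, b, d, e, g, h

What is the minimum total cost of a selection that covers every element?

S3, S5 cover every element at cost 3 + 3 = 6.
Any cover uses at least 2 sets; among all covering selections none totals below 6.

6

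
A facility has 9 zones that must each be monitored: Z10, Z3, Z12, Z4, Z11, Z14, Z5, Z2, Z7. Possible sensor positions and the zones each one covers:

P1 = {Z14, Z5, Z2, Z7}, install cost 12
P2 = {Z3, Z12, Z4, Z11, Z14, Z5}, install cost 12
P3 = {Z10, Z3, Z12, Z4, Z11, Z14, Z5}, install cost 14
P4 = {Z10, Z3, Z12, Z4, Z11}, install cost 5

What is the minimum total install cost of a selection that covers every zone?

P1, P4 cover every zone at install cost 12 + 5 = 17.
Any cover uses at least 2 sensor positions; among all covering selections none totals below 17.

17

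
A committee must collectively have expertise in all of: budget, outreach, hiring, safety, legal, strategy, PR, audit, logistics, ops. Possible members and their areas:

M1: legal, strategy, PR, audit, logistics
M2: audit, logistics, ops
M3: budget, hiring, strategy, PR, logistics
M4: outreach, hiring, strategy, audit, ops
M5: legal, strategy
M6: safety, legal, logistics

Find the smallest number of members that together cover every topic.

M3, M4, M6 together cover {budget, outreach, hiring, safety, legal, strategy, PR, audit, logistics, ops} — every topic.
No 2 of the 6 members cover everything (all 15 pairs fall short), so 3 is minimum.

3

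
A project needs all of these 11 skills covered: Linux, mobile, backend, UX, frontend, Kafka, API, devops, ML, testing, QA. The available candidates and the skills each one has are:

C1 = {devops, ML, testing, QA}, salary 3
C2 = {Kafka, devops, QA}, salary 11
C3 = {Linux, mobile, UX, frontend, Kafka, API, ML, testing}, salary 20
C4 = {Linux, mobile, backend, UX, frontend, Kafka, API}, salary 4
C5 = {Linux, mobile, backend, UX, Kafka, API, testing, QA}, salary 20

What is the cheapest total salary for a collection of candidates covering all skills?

7

C1, C4 cover every skill at salary 3 + 4 = 7.
Any cover uses at least 2 candidates; among all covering selections none totals below 7.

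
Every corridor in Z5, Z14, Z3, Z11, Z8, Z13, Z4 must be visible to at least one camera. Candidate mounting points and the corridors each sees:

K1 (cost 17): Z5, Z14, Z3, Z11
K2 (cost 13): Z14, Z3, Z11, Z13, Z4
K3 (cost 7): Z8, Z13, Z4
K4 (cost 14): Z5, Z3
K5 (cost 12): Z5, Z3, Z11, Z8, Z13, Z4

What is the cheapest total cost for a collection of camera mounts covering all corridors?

K1, K3 cover every corridor at cost 17 + 7 = 24.
Any cover uses at least 2 camera mounts; among all covering selections none totals below 24.
Greedy by coverage-per-cost would pick K5, K2 for 25 — worse than the optimum 24.

24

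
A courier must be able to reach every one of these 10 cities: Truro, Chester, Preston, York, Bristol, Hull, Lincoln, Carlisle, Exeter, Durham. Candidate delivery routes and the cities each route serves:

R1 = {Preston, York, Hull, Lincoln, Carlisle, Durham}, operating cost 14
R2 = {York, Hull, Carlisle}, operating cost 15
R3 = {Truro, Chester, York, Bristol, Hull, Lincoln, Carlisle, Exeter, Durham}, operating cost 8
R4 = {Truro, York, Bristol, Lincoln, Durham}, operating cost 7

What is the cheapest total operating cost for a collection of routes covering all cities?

R1, R3 cover every city at operating cost 14 + 8 = 22.
Any cover uses at least 2 routes; among all covering selections none totals below 22.

22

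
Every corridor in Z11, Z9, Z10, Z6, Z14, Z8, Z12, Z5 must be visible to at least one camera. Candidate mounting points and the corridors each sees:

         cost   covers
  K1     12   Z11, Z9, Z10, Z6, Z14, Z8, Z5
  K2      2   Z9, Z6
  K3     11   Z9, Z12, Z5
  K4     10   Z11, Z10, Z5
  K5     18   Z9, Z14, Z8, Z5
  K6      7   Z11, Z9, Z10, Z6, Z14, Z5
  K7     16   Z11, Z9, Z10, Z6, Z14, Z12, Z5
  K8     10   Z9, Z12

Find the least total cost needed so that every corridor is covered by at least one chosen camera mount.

22

K1, K8 cover every corridor at cost 12 + 10 = 22.
Any cover uses at least 2 camera mounts; among all covering selections none totals below 22.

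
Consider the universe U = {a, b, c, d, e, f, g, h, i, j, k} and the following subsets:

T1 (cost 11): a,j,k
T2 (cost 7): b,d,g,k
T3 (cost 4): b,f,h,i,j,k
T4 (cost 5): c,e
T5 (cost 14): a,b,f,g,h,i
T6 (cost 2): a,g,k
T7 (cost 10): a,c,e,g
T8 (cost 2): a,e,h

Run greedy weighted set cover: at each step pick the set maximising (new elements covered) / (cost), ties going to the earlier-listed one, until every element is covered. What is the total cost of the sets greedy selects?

Pick 1: T3 adds 6 new (b, f, h, i, j, k) at cost 4 (ratio 6/4).
Pick 2: T6 adds 2 new (a, g) at cost 2 (ratio 2/2).
Pick 3: T8 adds 1 new (e) at cost 2 (ratio 1/2).
Pick 4: T4 adds 1 new (c) at cost 5 (ratio 1/5).
Pick 5: T2 adds 1 new (d) at cost 7 (ratio 1/7).
Greedy total cost: 4 + 2 + 2 + 5 + 7 = 20. (The true optimum is 18, so greedy overshoots here.)

20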